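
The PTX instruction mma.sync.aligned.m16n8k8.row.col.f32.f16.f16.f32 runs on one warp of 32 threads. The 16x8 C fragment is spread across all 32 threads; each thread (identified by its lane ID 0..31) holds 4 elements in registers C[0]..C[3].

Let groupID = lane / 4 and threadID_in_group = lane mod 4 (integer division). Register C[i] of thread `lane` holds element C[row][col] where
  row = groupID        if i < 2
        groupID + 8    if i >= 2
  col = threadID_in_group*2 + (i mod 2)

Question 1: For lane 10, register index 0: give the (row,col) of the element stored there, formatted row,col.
L=10->gid=10>>2=2, tid=10&3=2
[0]->row 2+0=2  col 2·2+0=4

2,4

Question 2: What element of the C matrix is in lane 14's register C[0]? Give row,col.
3,4

14: G=3,T=2
[0] (3+0,2*2+0) = (3,4)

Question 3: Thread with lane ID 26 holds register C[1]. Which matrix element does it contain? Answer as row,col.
6,5

lane 26: G=6 (26/4), T=2 (26%4)
i=1: r=6+0=6, c=2*2+1=5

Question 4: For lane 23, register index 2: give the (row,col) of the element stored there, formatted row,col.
lane 23: grp=5 (23/4), tig=3 (23%4)
i=2: r=5+8=13, c=3*2+0=6

13,6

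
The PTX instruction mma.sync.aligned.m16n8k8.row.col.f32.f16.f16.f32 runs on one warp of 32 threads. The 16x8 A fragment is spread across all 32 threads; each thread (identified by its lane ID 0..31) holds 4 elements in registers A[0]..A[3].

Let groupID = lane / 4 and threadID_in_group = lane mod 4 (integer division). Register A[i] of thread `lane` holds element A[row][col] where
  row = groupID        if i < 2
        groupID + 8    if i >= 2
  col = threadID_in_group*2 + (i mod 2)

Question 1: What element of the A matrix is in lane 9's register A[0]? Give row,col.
lane 9: G=2 (9/4), T=1 (9%4)
i=0: r=2+0=2, c=1*2+0=2

2,2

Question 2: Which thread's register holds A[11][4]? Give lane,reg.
14,2

r=11->g=3,rb=1  c=4->t=2,b0=0
L=3*4+2=14  i=1*2+0=2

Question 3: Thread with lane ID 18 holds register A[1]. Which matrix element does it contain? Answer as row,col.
L=18=>grp=18>>2=4, tig=18&3=2
[1]=>row 4+0=4  col 2·2+1=5

4,5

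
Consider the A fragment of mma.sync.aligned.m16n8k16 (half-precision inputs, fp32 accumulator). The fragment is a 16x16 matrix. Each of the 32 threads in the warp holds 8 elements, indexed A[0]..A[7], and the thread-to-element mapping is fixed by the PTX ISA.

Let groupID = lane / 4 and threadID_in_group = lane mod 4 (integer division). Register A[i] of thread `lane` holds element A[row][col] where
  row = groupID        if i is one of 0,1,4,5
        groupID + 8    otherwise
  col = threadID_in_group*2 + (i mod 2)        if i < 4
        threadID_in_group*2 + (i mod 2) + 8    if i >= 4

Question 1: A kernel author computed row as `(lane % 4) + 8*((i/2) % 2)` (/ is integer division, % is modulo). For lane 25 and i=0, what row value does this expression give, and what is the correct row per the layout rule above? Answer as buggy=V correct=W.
buggy=1 correct=6

`(lane % 4) + 8*((i/2) % 2)`[25,0]→1
lane 25: G=6 (25/4), T=1 (25%4)
i=0: r=6+0=6, c=1*2+0+0=2
row: 1 vs 6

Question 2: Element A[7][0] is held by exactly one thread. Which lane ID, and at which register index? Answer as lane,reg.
28,0

r=7⇒gr=7,Rb=0  c=0⇒Cb=0,th=0,odd=0
L=7*4+0=28  i=0*4+0*2+0=0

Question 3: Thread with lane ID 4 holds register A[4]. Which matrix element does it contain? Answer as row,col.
1,8

L=4⇒gr=4>>2=1, th=4&3=0
[4]⇒row 1+0=1  col 0·2+0+8=8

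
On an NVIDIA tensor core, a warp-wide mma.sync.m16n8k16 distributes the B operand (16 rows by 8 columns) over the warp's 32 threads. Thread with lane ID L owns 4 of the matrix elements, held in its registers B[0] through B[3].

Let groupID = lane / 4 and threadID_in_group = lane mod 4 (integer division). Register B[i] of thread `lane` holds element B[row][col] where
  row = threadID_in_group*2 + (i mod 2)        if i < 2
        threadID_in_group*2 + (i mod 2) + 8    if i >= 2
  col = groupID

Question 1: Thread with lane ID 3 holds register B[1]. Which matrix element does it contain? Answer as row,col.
7,0

3: gr=0,th=3
[1] (3*2+1+0,0) = (7,0)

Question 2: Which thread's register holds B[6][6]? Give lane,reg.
c=6⇒gr=6  r=6⇒Rb=0,th=3,odd=0
L=6*4+3=27  i=0*2+0=0

27,0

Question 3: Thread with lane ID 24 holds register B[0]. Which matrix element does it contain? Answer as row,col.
0,6

lane 24: gid=6 (24/4), tid=0 (24%4)
i=0: r=0*2+0+0=0, c=gid=6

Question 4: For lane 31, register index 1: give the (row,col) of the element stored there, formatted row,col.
7,7

31: G=7,T=3
[1] (3*2+1+0,7) = (7,7)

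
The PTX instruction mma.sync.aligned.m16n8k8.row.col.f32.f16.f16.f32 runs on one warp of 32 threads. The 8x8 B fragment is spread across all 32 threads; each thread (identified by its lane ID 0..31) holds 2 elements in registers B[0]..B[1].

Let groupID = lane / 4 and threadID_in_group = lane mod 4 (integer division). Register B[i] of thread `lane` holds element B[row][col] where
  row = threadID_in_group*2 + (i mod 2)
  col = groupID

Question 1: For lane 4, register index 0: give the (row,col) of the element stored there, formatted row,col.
0,1

L=4->gid=4>>2=1, tid=4&3=0
[0]->row 0·2+0=0  col gid=1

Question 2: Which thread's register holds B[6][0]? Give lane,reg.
3,0

c=0→G=0  r=6→T=3,p=0
L=0*4+3=3  i=0=0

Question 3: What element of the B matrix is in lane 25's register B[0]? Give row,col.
2,6

25: gr=6,th=1
[0] (1*2+0,6) = (2,6)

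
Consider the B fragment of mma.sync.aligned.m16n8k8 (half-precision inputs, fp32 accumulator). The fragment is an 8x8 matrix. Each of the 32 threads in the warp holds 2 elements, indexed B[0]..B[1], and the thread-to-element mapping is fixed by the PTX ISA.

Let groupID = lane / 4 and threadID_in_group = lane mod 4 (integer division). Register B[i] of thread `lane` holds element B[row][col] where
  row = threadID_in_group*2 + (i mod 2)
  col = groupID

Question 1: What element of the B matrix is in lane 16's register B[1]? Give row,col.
1,4

16: grp=4,tig=0
[1] (0*2+1,4) = (1,4)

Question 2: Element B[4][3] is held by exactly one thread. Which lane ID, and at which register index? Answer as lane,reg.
14,0

c: 3->gid=3  r: 4->tid=2,i&1=0
L=3*4+2=14  i=0=0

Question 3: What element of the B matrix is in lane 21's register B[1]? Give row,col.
lane 21: gid=5 (21/4), tid=1 (21%4)
i=1: r=1*2+1=3, c=gid=5

3,5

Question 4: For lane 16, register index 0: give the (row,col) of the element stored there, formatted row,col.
0,4

16: gid=4,tid=0
[0] (0*2+0,4) = (0,4)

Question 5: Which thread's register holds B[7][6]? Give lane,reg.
c: 6->gid=6  r: 7->tid=3,i&1=1
L=6*4+3=27  i=1=1

27,1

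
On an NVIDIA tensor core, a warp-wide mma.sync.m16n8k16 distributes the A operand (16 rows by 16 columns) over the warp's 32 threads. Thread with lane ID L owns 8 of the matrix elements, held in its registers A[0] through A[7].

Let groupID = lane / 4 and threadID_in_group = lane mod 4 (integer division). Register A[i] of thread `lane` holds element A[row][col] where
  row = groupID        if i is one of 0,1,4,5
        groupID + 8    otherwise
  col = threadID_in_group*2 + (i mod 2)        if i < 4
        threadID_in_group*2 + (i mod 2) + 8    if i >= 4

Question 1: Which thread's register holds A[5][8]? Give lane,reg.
20,4

r:5=>grp=5,rB=0  c:8=>cB=1,tig=0,lo=0
L=5*4+0=20  i=1*4+0*2+0=4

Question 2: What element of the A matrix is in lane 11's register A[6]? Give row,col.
10,14

L=11->g=11>>2=2, t=11&3=3
[6]->row 2+8=10  col 3·2+0+8=14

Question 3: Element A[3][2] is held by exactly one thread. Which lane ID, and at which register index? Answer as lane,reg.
13,0

r=3→G=3,rhi=0  c=2→chi=0,T=1,p=0
L=3*4+1=13  i=0*4+0*2+0=0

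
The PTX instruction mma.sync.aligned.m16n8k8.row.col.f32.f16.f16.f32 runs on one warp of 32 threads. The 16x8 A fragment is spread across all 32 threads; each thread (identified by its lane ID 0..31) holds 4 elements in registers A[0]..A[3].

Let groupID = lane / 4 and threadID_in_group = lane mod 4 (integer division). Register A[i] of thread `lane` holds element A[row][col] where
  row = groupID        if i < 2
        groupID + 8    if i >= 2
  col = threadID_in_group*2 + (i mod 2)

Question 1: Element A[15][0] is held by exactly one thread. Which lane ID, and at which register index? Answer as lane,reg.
r: 15->gid=7,r8=1  c: 0->tid=0,i&1=0
L=7*4+0=28  i=1*2+0=2

28,2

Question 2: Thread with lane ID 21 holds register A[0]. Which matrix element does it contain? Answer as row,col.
5,2

L=21->g=21>>2=5, t=21&3=1
[0]->row 5+0=5  col 1·2+0=2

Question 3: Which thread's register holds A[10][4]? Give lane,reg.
10,2

r: 10->gid=2,r8=1  c: 4->tid=2,i&1=0
L=2*4+2=10  i=1*2+0=2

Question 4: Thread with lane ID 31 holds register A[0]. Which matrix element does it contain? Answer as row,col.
7,6

31: grp=7,tig=3
[0] (7+0,3*2+0) = (7,6)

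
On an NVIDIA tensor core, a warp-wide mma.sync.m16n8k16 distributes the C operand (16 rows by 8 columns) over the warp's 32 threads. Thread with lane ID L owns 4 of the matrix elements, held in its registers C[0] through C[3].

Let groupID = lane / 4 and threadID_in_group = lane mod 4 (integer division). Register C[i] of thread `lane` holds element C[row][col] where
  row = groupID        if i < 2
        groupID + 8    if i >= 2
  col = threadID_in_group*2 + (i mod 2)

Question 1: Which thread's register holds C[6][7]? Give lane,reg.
r:6=>grp=6,rB=0  c:7=>tig=3,lo=1
L=6*4+3=27  i=0*2+1=1

27,1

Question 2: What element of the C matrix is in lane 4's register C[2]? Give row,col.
9,0

lane 4: G=1 (4/4), T=0 (4%4)
i=2: r=1+8=9, c=0*2+0=0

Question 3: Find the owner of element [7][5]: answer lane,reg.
30,1

r:7=>grp=7,rB=0  c:5=>tig=2,lo=1
L=7*4+2=30  i=0*2+1=1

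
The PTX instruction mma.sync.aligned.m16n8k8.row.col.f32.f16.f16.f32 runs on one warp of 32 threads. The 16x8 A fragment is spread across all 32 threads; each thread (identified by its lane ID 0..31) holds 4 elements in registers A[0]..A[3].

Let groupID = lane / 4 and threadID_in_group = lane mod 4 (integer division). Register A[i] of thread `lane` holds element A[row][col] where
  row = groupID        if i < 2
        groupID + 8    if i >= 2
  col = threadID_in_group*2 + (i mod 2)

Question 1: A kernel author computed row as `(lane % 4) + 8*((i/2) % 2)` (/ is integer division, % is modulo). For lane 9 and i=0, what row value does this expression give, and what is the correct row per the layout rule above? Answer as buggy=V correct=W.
buggy=1 correct=2

`(lane % 4) + 8*((i/2) % 2)`[9,0]⇒1
9: gr=2,th=1
[0] (2+0,1*2+0) = (2,2)
row: 1 vs 2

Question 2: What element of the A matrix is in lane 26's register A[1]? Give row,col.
26: gr=6,th=2
[1] (6+0,2*2+1) = (6,5)

6,5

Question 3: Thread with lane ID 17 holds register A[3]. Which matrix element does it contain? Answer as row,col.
12,3

L=17→G=17>>2=4, T=17&3=1
[3]→row 4+8=12  col 1·2+1=3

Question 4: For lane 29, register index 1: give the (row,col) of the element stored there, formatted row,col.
29: g=7,t=1
[1] (7+0,1*2+1) = (7,3)

7,3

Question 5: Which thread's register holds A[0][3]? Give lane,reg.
1,1

r=0→G=0,rhi=0  c=3→T=1,p=1
L=0*4+1=1  i=0*2+1=1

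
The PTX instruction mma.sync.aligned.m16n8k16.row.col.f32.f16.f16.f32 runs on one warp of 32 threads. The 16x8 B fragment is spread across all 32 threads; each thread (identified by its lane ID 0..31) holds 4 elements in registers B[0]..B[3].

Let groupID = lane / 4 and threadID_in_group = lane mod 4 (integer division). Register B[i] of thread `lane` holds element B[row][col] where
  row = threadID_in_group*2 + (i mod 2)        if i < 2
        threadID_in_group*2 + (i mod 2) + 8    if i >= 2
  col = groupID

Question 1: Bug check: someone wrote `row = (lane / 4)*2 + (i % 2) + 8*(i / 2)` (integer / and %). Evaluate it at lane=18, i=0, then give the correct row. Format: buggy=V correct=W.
buggy=8 correct=4

`(lane / 4)*2 + (i % 2) + 8*(i / 2)`[18,0]=>8
18: grp=4,tig=2
[0] (2*2+0+0,4) = (4,4)
row: 8 vs 4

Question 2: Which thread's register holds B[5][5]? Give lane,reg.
22,1

c=5->g=5  r=5->rb=0,t=2,b0=1
L=5*4+2=22  i=0*2+1=1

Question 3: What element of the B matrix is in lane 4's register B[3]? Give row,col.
9,1

lane 4: g=1 (4/4), t=0 (4%4)
i=3: r=0*2+1+8=9, c=g=1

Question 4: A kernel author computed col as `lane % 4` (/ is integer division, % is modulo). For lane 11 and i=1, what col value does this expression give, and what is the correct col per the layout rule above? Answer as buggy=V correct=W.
buggy=3 correct=2

`lane % 4`[11,1]->3
lane 11: gid=2 (11/4), tid=3 (11%4)
i=1: r=3*2+1+0=7, c=gid=2
col: 3 vs 2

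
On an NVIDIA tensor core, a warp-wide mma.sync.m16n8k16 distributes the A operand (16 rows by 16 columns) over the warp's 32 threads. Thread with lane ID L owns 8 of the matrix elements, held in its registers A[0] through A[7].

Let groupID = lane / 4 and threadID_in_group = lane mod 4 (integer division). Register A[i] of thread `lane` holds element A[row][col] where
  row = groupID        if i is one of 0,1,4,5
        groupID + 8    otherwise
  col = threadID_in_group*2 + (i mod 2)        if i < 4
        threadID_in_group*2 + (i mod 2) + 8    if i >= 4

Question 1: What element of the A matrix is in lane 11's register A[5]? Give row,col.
lane 11: gid=2 (11/4), tid=3 (11%4)
i=5: r=2+0=2, c=3*2+1+8=15

2,15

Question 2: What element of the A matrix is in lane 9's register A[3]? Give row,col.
10,3

lane 9: g=2 (9/4), t=1 (9%4)
i=3: r=2+8=10, c=1*2+1+0=3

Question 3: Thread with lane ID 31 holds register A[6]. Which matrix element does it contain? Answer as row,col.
lane 31⇒31/4=7, 31 mod 4=3
i=6  r:7+8⇒15  c:2·3+0+8⇒14

15,14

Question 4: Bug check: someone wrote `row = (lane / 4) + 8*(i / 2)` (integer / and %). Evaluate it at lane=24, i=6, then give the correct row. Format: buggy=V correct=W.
buggy=30 correct=14

`(lane / 4) + 8*(i / 2)`[24,6]->30
L=24->gid=24>>2=6, tid=24&3=0
[6]->row 6+8=14  col 0·2+0+8=8
row: 30 vs 14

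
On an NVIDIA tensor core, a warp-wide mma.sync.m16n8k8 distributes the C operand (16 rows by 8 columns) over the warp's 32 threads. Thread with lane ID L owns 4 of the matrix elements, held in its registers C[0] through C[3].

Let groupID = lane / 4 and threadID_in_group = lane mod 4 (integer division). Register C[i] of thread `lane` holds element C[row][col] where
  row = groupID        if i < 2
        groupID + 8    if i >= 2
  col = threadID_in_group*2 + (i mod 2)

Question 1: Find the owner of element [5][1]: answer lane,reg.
20,1

r: 5->gid=5,r8=0  c: 1->tid=0,i&1=1
L=5*4+0=20  i=0*2+1=1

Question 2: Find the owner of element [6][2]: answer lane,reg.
r: 6->gid=6,r8=0  c: 2->tid=1,i&1=0
L=6*4+1=25  i=0*2+0=0

25,0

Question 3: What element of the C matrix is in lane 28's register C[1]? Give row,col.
L=28=>grp=28>>2=7, tig=28&3=0
[1]=>row 7+0=7  col 0·2+1=1

7,1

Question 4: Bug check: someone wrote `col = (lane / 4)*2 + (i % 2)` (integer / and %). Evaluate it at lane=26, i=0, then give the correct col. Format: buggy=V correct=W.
`(lane / 4)*2 + (i % 2)`[26,0]->12
L=26->gid=26>>2=6, tid=26&3=2
[0]->row 6+0=6  col 2·2+0=4
col: 12 vs 4

buggy=12 correct=4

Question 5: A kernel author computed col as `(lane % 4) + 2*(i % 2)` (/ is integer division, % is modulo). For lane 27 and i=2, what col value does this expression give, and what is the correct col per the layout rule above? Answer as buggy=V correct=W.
buggy=3 correct=6

`(lane % 4) + 2*(i % 2)`[27,2]→3
lane 27→27/4=6, 27 mod 4=3
i=2  r:6+8→14  c:2·3+0→6
col: 3 vs 6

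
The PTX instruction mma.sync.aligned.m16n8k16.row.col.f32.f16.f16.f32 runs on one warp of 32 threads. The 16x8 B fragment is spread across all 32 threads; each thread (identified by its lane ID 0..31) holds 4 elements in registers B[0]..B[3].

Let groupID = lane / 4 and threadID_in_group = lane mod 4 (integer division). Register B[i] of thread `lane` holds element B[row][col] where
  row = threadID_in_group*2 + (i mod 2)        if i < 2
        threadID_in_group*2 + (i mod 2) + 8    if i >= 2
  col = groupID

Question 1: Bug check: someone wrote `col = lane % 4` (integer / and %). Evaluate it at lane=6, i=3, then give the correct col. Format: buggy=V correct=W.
buggy=2 correct=1

`lane % 4`[6,3]->2
L=6->g=6>>2=1, t=6&3=2
[3]->row 2·2+1+8=13  col g=1
col: 2 vs 1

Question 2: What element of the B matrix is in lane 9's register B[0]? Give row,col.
2,2

lane 9->9/4=2, 9 mod 4=1
i=0  r:2·1+0+0->2  c:2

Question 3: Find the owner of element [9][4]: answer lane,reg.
c=4⇒gr=4  r=9⇒Rb=1,th=0,odd=1
L=4*4+0=16  i=1*2+1=3

16,3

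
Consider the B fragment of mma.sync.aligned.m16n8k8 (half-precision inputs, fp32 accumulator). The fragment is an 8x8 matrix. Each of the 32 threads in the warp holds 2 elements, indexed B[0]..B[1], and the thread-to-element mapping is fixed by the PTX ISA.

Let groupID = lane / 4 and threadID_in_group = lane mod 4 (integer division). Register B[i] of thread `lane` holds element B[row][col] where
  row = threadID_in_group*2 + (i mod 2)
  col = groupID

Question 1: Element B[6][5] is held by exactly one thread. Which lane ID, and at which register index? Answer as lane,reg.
c:5=>grp=5  r:6=>tig=3,lo=0
L=5*4+3=23  i=0=0

23,0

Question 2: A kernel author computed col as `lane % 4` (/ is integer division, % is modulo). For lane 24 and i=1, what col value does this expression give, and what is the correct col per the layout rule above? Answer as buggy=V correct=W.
`lane % 4`[24,1]→0
lane 24: G=6 (24/4), T=0 (24%4)
i=1: r=0*2+1=1, c=G=6
col: 0 vs 6

buggy=0 correct=6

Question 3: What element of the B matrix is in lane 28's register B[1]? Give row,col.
1,7

lane 28⇒28/4=7, 28 mod 4=0
i=1  r:2·0+1⇒1  c:7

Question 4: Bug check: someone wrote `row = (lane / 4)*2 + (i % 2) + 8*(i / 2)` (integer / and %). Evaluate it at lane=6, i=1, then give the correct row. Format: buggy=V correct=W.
buggy=3 correct=5

`(lane / 4)*2 + (i % 2) + 8*(i / 2)`[6,1]=>3
6: grp=1,tig=2
[1] (2*2+1,1) = (5,1)
row: 3 vs 5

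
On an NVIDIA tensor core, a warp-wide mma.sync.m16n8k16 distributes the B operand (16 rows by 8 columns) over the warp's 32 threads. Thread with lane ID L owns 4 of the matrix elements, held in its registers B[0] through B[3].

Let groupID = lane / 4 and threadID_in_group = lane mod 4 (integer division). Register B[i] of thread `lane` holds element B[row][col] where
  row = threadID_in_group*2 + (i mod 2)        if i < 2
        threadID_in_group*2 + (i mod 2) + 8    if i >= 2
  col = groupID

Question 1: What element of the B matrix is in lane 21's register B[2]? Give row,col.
lane 21: gr=5 (21/4), th=1 (21%4)
i=2: r=1*2+0+8=10, c=gr=5

10,5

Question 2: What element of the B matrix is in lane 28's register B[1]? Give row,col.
lane 28⇒28/4=7, 28 mod 4=0
i=1  r:2·0+1+0⇒1  c:7

1,7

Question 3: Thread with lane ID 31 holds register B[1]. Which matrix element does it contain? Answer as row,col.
7,7

L=31=>grp=31>>2=7, tig=31&3=3
[1]=>row 3·2+1+0=7  col grp=7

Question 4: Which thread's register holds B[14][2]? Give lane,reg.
c=2→G=2  r=14→rhi=1,T=3,p=0
L=2*4+3=11  i=1*2+0=2

11,2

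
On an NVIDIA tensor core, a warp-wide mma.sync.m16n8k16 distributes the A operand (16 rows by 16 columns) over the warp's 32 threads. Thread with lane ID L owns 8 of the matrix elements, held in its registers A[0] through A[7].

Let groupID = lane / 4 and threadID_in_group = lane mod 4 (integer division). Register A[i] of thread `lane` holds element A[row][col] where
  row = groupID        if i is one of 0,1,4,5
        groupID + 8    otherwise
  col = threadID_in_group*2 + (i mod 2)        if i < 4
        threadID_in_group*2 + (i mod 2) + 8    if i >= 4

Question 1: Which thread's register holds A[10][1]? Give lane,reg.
r=10→G=2,rhi=1  c=1→chi=0,T=0,p=1
L=2*4+0=8  i=0*4+1*2+1=3

8,3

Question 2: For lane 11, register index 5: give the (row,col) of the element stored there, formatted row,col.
2,15

L=11=>grp=11>>2=2, tig=11&3=3
[5]=>row 2+0=2  col 3·2+1+8=15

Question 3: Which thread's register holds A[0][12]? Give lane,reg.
2,4

r:0=>grp=0,rB=0  c:12=>cB=1,tig=2,lo=0
L=0*4+2=2  i=1*4+0*2+0=4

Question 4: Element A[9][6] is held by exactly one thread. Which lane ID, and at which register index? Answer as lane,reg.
7,2

r: 9->gid=1,r8=1  c: 6->c8=0,tid=3,i&1=0
L=1*4+3=7  i=0*4+1*2+0=2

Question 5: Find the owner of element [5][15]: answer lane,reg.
r=5->g=5,rb=0  c=15->cb=1,t=3,b0=1
L=5*4+3=23  i=1*4+0*2+1=5

23,5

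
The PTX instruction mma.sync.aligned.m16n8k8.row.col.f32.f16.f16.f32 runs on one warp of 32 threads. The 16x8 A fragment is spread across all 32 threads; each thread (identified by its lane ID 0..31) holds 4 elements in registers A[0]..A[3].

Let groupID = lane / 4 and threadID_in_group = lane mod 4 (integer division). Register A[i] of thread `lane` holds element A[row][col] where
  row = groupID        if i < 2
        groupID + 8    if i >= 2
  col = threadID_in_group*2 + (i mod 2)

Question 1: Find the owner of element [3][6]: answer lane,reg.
r: 3->gid=3,r8=0  c: 6->tid=3,i&1=0
L=3*4+3=15  i=0*2+0=0

15,0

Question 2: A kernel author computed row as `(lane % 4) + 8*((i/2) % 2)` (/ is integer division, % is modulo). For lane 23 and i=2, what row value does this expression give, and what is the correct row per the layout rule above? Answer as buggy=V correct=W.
buggy=11 correct=13

`(lane % 4) + 8*((i/2) % 2)`[23,2]->11
L=23->g=23>>2=5, t=23&3=3
[2]->row 5+8=13  col 3·2+0=6
row: 11 vs 13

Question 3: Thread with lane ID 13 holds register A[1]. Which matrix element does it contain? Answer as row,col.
lane 13: gid=3 (13/4), tid=1 (13%4)
i=1: r=3+0=3, c=1*2+1=3

3,3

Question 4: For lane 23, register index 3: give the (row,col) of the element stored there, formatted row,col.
13,7

lane 23->23/4=5, 23 mod 4=3
i=3  r:5+8->13  c:2·3+1->7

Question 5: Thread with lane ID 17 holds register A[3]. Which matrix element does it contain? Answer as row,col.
L=17⇒gr=17>>2=4, th=17&3=1
[3]⇒row 4+8=12  col 1·2+1=3

12,3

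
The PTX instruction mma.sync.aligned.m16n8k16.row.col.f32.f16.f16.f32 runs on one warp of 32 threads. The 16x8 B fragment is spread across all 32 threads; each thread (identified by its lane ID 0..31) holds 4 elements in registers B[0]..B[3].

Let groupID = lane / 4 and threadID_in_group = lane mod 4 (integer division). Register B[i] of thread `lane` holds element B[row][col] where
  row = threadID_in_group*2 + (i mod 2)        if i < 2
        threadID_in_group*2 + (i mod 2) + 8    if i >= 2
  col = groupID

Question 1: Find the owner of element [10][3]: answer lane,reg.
c=3→G=3  r=10→rhi=1,T=1,p=0
L=3*4+1=13  i=1*2+0=2

13,2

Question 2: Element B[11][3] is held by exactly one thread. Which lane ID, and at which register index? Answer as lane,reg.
c=3⇒gr=3  r=11⇒Rb=1,th=1,odd=1
L=3*4+1=13  i=1*2+1=3

13,3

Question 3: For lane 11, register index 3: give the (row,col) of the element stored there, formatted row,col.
lane 11: grp=2 (11/4), tig=3 (11%4)
i=3: r=3*2+1+8=15, c=grp=2

15,2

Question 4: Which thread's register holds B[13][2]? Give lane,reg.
c=2⇒gr=2  r=13⇒Rb=1,th=2,odd=1
L=2*4+2=10  i=1*2+1=3

10,3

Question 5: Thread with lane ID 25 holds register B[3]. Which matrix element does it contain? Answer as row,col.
11,6

L=25->g=25>>2=6, t=25&3=1
[3]->row 1·2+1+8=11  col g=6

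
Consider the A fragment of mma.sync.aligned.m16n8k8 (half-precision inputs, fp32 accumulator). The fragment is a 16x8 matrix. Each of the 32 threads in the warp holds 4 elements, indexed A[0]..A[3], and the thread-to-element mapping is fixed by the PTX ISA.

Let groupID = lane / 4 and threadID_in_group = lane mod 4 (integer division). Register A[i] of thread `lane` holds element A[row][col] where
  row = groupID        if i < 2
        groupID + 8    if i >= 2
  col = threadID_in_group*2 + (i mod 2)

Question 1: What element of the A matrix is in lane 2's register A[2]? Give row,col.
8,4

L=2→G=2>>2=0, T=2&3=2
[2]→row 0+8=8  col 2·2+0=4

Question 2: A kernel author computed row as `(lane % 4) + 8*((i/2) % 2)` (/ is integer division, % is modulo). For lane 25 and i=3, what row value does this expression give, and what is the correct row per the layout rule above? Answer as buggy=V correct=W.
buggy=9 correct=14

`(lane % 4) + 8*((i/2) % 2)`[25,3]⇒9
lane 25: gr=6 (25/4), th=1 (25%4)
i=3: r=6+8=14, c=1*2+1=3
row: 9 vs 14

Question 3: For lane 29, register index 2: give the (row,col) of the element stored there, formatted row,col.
L=29->g=29>>2=7, t=29&3=1
[2]->row 7+8=15  col 1·2+0=2

15,2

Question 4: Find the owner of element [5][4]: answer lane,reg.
22,0

r:5=>grp=5,rB=0  c:4=>tig=2,lo=0
L=5*4+2=22  i=0*2+0=0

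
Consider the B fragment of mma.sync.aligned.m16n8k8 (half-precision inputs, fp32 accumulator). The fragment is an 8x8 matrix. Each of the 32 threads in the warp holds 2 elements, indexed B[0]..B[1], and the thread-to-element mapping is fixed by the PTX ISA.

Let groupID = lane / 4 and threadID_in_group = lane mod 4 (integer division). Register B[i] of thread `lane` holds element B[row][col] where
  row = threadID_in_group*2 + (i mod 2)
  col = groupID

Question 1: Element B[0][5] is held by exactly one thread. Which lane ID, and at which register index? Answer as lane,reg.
20,0

c=5⇒gr=5  r=0⇒th=0,odd=0
L=5*4+0=20  i=0=0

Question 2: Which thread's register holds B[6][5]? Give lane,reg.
c: 5->gid=5  r: 6->tid=3,i&1=0
L=5*4+3=23  i=0=0

23,0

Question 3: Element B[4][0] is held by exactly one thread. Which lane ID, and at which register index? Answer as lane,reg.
c:0=>grp=0  r:4=>tig=2,lo=0
L=0*4+2=2  i=0=0

2,0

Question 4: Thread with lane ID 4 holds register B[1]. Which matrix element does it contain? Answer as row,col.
L=4→G=4>>2=1, T=4&3=0
[1]→row 0·2+1=1  col G=1

1,1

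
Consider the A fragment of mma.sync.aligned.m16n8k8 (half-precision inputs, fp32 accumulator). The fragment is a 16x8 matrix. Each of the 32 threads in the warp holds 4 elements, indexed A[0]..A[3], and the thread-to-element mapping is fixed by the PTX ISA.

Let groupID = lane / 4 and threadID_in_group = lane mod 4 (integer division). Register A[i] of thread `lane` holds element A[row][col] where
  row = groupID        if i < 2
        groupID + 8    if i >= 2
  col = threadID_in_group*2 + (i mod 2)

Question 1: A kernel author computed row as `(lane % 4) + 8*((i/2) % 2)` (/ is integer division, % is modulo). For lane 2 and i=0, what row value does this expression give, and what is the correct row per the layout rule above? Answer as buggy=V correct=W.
buggy=2 correct=0

`(lane % 4) + 8*((i/2) % 2)`[2,0]→2
2: G=0,T=2
[0] (0+0,2*2+0) = (0,4)
row: 2 vs 0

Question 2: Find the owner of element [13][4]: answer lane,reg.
22,2

r=13⇒gr=5,Rb=1  c=4⇒th=2,odd=0
L=5*4+2=22  i=1*2+0=2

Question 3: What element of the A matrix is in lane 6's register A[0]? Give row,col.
1,4

L=6->gid=6>>2=1, tid=6&3=2
[0]->row 1+0=1  col 2·2+0=4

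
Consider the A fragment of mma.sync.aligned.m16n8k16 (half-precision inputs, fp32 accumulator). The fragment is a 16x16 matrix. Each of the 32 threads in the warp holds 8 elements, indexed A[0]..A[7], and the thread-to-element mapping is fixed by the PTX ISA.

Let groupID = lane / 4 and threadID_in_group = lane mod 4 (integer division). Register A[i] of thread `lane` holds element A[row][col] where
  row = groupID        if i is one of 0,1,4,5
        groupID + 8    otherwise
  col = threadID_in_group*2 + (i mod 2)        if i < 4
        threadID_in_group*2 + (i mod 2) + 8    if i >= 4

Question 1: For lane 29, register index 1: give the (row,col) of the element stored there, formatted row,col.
7,3

lane 29->29/4=7, 29 mod 4=1
i=1  r:7+0->7  c:2·1+1+0->3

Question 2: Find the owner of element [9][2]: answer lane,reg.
r=9→G=1,rhi=1  c=2→chi=0,T=1,p=0
L=1*4+1=5  i=0*4+1*2+0=2

5,2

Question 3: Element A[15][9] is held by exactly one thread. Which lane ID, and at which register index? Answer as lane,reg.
28,7

r=15⇒gr=7,Rb=1  c=9⇒Cb=1,th=0,odd=1
L=7*4+0=28  i=1*4+1*2+1=7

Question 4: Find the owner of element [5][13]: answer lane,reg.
22,5

r=5→G=5,rhi=0  c=13→chi=1,T=2,p=1
L=5*4+2=22  i=1*4+0*2+1=5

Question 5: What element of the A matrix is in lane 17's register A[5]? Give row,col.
4,11

17: g=4,t=1
[5] (4+0,1*2+1+8) = (4,11)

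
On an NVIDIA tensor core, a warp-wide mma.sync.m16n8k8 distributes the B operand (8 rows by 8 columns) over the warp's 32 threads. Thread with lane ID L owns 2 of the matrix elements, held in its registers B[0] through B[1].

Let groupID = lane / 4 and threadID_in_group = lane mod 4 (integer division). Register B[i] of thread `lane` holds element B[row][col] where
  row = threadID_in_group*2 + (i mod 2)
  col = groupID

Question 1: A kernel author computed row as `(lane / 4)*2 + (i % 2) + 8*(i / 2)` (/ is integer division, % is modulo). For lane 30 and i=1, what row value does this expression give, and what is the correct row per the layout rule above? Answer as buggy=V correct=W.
`(lane / 4)*2 + (i % 2) + 8*(i / 2)`[30,1]->15
lane 30->30/4=7, 30 mod 4=2
i=1  r:2·2+1->5  c:7
row: 15 vs 5

buggy=15 correct=5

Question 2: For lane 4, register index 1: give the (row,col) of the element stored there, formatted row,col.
L=4⇒gr=4>>2=1, th=4&3=0
[1]⇒row 0·2+1=1  col gr=1

1,1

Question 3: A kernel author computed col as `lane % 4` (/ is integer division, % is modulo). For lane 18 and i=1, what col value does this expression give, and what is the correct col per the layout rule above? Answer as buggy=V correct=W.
`lane % 4`[18,1]->2
L=18->gid=18>>2=4, tid=18&3=2
[1]->row 2·2+1=5  col gid=4
col: 2 vs 4

buggy=2 correct=4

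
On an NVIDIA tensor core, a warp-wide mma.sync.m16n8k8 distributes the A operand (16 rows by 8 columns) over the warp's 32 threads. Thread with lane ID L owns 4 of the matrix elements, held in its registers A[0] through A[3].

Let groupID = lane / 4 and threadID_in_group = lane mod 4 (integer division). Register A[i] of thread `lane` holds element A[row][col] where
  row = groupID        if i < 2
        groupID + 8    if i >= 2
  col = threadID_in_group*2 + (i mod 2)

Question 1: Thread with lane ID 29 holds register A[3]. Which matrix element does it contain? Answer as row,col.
15,3

lane 29: gr=7 (29/4), th=1 (29%4)
i=3: r=7+8=15, c=1*2+1=3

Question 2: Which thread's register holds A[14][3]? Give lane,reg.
r: 14->gid=6,r8=1  c: 3->tid=1,i&1=1
L=6*4+1=25  i=1*2+1=3

25,3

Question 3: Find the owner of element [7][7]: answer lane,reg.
r=7⇒gr=7,Rb=0  c=7⇒th=3,odd=1
L=7*4+3=31  i=0*2+1=1

31,1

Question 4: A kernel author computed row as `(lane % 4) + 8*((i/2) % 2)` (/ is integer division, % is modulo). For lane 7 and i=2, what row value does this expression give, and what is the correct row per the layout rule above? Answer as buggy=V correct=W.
buggy=11 correct=9

`(lane % 4) + 8*((i/2) % 2)`[7,2]→11
lane 7: G=1 (7/4), T=3 (7%4)
i=2: r=1+8=9, c=3*2+0=6
row: 11 vs 9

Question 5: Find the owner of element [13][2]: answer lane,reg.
r=13→G=5,rhi=1  c=2→T=1,p=0
L=5*4+1=21  i=1*2+0=2

21,2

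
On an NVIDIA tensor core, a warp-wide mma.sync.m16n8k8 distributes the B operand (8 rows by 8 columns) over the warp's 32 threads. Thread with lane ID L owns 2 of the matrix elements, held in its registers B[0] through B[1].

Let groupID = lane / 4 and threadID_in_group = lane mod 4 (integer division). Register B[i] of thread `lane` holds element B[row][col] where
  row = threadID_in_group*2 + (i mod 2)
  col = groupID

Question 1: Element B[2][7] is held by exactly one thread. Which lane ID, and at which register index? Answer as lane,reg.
c=7⇒gr=7  r=2⇒th=1,odd=0
L=7*4+1=29  i=0=0

29,0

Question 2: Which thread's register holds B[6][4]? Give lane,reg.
19,0

c=4→G=4  r=6→T=3,p=0
L=4*4+3=19  i=0=0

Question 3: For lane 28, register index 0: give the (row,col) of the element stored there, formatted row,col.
0,7

lane 28: gid=7 (28/4), tid=0 (28%4)
i=0: r=0*2+0=0, c=gid=7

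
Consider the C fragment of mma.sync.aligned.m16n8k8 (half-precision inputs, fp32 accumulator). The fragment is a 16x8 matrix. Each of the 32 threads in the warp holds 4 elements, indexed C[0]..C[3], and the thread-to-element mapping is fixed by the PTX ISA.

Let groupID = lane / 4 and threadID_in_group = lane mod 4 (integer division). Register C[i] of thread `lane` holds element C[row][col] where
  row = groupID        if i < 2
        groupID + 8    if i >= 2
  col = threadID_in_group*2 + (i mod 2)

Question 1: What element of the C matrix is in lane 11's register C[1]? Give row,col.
lane 11: gid=2 (11/4), tid=3 (11%4)
i=1: r=2+0=2, c=3*2+1=7

2,7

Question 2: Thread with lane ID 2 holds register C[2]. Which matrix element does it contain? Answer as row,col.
L=2→G=2>>2=0, T=2&3=2
[2]→row 0+8=8  col 2·2+0=4

8,4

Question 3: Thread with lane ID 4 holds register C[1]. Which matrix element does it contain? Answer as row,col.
1,1

lane 4: grp=1 (4/4), tig=0 (4%4)
i=1: r=1+0=1, c=0*2+1=1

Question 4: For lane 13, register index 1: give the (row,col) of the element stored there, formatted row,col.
lane 13->13/4=3, 13 mod 4=1
i=1  r:3+0->3  c:2·1+1->3

3,3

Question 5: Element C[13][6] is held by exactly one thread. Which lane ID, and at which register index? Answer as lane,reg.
r=13→G=5,rhi=1  c=6→T=3,p=0
L=5*4+3=23  i=1*2+0=2

23,2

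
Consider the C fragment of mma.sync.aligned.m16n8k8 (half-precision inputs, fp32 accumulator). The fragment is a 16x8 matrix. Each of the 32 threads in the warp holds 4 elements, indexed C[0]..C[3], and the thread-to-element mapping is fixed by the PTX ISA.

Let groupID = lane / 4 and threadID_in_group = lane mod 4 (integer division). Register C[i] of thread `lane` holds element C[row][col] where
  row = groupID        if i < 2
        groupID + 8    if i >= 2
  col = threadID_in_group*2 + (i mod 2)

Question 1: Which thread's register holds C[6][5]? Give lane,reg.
26,1

r=6->g=6,rb=0  c=5->t=2,b0=1
L=6*4+2=26  i=0*2+1=1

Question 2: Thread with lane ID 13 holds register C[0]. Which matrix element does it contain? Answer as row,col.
lane 13: gr=3 (13/4), th=1 (13%4)
i=0: r=3+0=3, c=1*2+0=2

3,2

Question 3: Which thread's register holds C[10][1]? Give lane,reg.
r=10->g=2,rb=1  c=1->t=0,b0=1
L=2*4+0=8  i=1*2+1=3

8,3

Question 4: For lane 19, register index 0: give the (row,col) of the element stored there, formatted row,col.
4,6

lane 19=>19/4=4, 19 mod 4=3
i=0  r:4+0=>4  c:2·3+0=>6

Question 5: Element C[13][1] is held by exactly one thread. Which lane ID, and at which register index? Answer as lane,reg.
20,3

r=13->g=5,rb=1  c=1->t=0,b0=1
L=5*4+0=20  i=1*2+1=3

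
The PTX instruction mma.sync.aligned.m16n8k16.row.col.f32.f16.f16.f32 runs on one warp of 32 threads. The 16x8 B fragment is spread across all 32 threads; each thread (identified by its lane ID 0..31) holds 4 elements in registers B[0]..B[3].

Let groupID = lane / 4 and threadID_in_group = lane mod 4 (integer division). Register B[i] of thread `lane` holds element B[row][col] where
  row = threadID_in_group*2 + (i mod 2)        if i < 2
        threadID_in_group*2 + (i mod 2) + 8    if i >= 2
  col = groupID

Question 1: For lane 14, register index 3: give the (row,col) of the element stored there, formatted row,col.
13,3

L=14->gid=14>>2=3, tid=14&3=2
[3]->row 2·2+1+8=13  col gid=3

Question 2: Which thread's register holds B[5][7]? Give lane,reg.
30,1

c:7=>grp=7  r:5=>rB=0,tig=2,lo=1
L=7*4+2=30  i=0*2+1=1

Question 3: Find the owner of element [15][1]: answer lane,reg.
7,3

c=1→G=1  r=15→rhi=1,T=3,p=1
L=1*4+3=7  i=1*2+1=3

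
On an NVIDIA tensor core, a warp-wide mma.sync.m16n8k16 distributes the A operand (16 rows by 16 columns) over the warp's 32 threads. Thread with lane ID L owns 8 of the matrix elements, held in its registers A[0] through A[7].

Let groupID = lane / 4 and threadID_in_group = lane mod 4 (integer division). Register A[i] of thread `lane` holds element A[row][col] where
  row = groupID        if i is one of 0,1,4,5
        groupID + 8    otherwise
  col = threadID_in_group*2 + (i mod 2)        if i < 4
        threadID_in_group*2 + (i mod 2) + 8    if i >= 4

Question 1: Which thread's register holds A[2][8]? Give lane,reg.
r=2→G=2,rhi=0  c=8→chi=1,T=0,p=0
L=2*4+0=8  i=1*4+0*2+0=4

8,4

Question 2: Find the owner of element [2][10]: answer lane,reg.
9,4

r=2->g=2,rb=0  c=10->cb=1,t=1,b0=0
L=2*4+1=9  i=1*4+0*2+0=4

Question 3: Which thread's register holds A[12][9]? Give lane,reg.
16,7

r=12→G=4,rhi=1  c=9→chi=1,T=0,p=1
L=4*4+0=16  i=1*4+1*2+1=7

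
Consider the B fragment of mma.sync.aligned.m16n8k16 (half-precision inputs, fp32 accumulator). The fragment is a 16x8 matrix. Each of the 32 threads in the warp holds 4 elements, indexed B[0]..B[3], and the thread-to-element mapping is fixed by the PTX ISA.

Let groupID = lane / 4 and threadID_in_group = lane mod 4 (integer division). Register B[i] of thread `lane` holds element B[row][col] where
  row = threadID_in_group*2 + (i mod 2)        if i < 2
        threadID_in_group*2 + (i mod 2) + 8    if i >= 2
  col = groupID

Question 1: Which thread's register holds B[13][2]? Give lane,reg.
10,3

c=2⇒gr=2  r=13⇒Rb=1,th=2,odd=1
L=2*4+2=10  i=1*2+1=3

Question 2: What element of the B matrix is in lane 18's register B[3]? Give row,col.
13,4

L=18->g=18>>2=4, t=18&3=2
[3]->row 2·2+1+8=13  col g=4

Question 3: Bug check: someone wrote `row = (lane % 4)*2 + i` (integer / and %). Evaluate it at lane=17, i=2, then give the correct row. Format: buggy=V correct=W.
`(lane % 4)*2 + i`[17,2]->4
L=17->gid=17>>2=4, tid=17&3=1
[2]->row 1·2+0+8=10  col gid=4
row: 4 vs 10

buggy=4 correct=10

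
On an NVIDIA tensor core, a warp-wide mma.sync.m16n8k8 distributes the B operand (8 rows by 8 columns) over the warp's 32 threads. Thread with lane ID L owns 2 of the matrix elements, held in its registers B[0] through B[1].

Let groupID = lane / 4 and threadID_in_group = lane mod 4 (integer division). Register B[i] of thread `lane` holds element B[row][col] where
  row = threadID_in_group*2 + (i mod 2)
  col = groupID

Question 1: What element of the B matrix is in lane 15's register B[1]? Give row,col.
lane 15->15/4=3, 15 mod 4=3
i=1  r:2·3+1->7  c:3

7,3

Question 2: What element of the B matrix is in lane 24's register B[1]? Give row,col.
1,6

24: grp=6,tig=0
[1] (0*2+1,6) = (1,6)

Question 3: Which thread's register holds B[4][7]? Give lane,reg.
30,0

c: 7->gid=7  r: 4->tid=2,i&1=0
L=7*4+2=30  i=0=0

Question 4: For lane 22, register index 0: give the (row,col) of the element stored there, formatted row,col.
lane 22: G=5 (22/4), T=2 (22%4)
i=0: r=2*2+0=4, c=G=5

4,5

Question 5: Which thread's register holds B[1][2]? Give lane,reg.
c=2->g=2  r=1->t=0,b0=1
L=2*4+0=8  i=1=1

8,1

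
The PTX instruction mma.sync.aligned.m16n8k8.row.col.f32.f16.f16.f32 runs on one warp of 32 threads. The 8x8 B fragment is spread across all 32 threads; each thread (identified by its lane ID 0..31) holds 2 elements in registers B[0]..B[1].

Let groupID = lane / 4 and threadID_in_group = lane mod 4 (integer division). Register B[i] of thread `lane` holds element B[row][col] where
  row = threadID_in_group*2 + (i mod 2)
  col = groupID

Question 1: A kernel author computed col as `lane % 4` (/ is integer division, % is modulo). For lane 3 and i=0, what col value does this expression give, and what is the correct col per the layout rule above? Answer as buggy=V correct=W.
buggy=3 correct=0

`lane % 4`[3,0]->3
lane 3: gid=0 (3/4), tid=3 (3%4)
i=0: r=3*2+0=6, c=gid=0
col: 3 vs 0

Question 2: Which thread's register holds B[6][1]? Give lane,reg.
7,0

c=1->g=1  r=6->t=3,b0=0
L=1*4+3=7  i=0=0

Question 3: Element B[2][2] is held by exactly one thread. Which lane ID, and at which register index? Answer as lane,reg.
c: 2->gid=2  r: 2->tid=1,i&1=0
L=2*4+1=9  i=0=0

9,0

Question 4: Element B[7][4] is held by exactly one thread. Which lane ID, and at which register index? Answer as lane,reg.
19,1

c=4->g=4  r=7->t=3,b0=1
L=4*4+3=19  i=1=1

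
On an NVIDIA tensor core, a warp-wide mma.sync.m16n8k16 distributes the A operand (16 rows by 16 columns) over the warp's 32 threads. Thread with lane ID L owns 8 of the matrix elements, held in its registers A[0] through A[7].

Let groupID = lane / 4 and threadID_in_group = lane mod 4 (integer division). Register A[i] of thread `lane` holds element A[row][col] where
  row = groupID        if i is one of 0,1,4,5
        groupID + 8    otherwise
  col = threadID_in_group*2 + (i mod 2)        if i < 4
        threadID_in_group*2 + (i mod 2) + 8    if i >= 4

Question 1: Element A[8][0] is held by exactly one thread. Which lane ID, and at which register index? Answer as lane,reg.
r=8⇒gr=0,Rb=1  c=0⇒Cb=0,th=0,odd=0
L=0*4+0=0  i=0*4+1*2+0=2

0,2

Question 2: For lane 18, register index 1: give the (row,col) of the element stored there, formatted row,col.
lane 18⇒18/4=4, 18 mod 4=2
i=1  r:4+0⇒4  c:2·2+1+0⇒5

4,5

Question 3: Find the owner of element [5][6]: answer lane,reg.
23,0

r=5->g=5,rb=0  c=6->cb=0,t=3,b0=0
L=5*4+3=23  i=0*4+0*2+0=0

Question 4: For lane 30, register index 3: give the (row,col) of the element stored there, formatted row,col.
30: grp=7,tig=2
[3] (7+8,2*2+1+0) = (15,5)

15,5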